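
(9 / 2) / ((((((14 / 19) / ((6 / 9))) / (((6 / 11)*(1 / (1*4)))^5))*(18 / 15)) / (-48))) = -69255 / 9018856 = -0.01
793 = 793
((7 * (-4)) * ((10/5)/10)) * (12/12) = -5.60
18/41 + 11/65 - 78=-206249/2665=-77.39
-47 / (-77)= 47 / 77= 0.61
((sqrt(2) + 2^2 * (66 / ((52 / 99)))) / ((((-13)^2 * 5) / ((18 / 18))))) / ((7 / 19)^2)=361 * sqrt(2) / 41405 + 2358774 / 538265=4.39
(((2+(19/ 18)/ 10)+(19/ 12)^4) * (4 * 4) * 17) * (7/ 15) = 103519171/ 97200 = 1065.01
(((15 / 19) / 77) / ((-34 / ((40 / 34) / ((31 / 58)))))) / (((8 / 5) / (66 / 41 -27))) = 11320875 / 1074775394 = 0.01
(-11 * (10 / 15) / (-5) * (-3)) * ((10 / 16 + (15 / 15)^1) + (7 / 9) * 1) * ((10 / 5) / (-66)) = 173 / 540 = 0.32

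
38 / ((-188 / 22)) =-209 / 47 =-4.45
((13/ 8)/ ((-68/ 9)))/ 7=-0.03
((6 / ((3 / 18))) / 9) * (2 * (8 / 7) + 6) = 232 / 7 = 33.14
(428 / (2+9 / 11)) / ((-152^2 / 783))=-921591 / 179056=-5.15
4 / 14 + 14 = 100 / 7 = 14.29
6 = 6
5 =5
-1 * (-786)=786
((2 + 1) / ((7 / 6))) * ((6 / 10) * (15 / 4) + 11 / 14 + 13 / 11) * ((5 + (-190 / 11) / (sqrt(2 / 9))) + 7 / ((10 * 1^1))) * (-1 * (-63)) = 5997483 / 1540 - 29987415 * sqrt(2) / 1694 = -21140.13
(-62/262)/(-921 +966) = -0.01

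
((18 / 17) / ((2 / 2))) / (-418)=-9 / 3553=-0.00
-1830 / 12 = -305 / 2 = -152.50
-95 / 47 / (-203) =95 / 9541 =0.01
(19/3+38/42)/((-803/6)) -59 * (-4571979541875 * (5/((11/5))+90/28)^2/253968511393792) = 83055947050019314249/2601701519430221824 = 31.92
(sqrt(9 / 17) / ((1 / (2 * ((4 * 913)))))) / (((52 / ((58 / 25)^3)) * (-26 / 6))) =-3206470608 * sqrt(17) / 44890625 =-294.51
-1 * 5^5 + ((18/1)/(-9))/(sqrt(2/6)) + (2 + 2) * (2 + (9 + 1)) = -3077 - 2 * sqrt(3) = -3080.46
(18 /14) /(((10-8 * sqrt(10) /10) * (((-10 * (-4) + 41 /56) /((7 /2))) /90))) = 2520 * sqrt(10) /29653 + 31500 /29653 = 1.33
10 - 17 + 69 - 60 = 2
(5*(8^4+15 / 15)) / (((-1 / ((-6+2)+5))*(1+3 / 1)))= -20485 / 4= -5121.25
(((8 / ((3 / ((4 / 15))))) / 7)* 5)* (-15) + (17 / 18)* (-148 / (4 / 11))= -49393 / 126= -392.01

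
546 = 546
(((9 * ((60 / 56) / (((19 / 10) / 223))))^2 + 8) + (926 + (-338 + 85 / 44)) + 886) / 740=998097095377 / 575953840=1732.95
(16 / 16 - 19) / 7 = -2.57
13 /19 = 0.68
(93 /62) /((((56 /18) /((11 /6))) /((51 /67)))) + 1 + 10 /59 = 815667 /442736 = 1.84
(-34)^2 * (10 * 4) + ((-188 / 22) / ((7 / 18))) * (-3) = 3565556 / 77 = 46305.92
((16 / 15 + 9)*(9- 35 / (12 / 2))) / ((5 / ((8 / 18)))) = 5738 / 2025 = 2.83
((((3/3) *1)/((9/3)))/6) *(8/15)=4/135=0.03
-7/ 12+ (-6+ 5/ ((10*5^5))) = -246869/ 37500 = -6.58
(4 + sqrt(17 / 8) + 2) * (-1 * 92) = -552 - 23 * sqrt(34) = -686.11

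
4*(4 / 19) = 16 / 19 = 0.84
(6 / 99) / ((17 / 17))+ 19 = 629 / 33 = 19.06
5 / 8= 0.62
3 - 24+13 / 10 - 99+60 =-587 / 10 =-58.70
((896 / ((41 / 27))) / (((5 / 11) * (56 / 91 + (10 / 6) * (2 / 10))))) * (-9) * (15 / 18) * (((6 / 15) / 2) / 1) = -15567552 / 7585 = -2052.41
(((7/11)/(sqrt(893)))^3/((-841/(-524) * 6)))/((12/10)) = 224665 * sqrt(893)/8033771561211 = 0.00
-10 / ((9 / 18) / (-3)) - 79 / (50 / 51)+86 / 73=-70817 / 3650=-19.40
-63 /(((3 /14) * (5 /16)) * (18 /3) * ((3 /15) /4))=-3136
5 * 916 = 4580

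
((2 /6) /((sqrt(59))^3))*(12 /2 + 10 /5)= 8*sqrt(59) /10443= 0.01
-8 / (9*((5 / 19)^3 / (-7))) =384104 / 1125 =341.43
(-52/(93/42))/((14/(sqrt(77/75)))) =-52 * sqrt(231)/465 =-1.70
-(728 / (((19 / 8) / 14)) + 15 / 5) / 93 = -46.18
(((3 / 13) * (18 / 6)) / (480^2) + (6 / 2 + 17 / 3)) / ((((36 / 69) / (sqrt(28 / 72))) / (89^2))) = 82052.46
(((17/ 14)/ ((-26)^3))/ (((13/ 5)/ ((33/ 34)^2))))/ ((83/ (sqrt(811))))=-5445*sqrt(811)/ 18054207808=-0.00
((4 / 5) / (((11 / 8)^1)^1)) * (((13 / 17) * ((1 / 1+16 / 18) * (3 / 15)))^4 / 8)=114244 / 225534375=0.00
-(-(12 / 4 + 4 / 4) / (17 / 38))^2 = -23104 / 289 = -79.94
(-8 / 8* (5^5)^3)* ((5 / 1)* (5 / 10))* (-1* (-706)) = -53863525390625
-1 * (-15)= 15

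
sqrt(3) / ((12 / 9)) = 3 * sqrt(3) / 4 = 1.30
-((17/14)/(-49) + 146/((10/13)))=-650929/3430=-189.78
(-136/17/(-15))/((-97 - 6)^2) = 8/159135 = 0.00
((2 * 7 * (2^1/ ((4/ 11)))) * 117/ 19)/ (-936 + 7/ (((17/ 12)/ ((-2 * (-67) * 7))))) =51051/ 398240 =0.13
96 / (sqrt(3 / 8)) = 64*sqrt(6) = 156.77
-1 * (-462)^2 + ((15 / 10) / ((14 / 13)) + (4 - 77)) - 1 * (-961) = -5951529 / 28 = -212554.61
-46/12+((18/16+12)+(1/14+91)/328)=131827/13776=9.57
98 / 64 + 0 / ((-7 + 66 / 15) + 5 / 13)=49 / 32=1.53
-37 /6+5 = -7 /6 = -1.17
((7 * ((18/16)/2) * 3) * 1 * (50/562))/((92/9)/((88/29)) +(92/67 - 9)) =-31340925/126987272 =-0.25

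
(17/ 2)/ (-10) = -17/ 20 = -0.85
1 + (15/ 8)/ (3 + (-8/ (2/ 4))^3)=32729/ 32744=1.00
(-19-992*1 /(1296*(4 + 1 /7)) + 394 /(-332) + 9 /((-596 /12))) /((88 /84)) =-8358812875 /426067884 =-19.62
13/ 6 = 2.17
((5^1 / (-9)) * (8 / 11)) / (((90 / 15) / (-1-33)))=680 / 297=2.29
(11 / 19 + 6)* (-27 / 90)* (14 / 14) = -75 / 38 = -1.97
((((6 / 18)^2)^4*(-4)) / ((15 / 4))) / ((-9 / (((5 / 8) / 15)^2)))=1 / 31886460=0.00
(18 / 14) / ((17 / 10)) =90 / 119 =0.76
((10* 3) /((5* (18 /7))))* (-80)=-560 /3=-186.67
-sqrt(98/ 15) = -7*sqrt(30)/ 15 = -2.56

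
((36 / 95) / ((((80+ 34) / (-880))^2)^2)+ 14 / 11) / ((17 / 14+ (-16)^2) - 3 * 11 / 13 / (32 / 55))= 961380599012288 / 180492753077703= 5.33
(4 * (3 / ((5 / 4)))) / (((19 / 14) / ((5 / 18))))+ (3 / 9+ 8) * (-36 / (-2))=8662 / 57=151.96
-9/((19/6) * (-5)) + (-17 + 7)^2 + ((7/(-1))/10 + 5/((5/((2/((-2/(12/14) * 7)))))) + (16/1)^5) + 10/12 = 2928953686/2793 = 1048676.58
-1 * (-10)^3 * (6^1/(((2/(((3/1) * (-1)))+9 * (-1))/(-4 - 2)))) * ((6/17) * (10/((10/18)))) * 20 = 233280000/493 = 473184.58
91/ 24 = 3.79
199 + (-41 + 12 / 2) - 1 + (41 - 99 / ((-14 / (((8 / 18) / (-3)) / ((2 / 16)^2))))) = 2876 / 21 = 136.95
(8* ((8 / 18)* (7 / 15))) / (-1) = -224 / 135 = -1.66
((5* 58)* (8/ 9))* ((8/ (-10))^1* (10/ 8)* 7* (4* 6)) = -129920/ 3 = -43306.67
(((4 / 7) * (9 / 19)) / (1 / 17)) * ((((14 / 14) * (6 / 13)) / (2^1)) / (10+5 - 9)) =306 / 1729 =0.18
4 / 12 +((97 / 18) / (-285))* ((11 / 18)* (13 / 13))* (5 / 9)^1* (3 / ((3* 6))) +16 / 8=2325901 / 997272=2.33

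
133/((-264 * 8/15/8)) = -665/88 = -7.56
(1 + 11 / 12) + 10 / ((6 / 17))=30.25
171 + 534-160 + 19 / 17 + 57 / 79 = 734405 / 1343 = 546.84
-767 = -767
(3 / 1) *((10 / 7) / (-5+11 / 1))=5 / 7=0.71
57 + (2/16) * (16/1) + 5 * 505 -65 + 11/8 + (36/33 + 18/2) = 222681/88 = 2530.47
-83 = -83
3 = 3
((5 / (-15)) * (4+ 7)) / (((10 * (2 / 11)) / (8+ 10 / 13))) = -2299 / 130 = -17.68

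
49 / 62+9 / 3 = 235 / 62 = 3.79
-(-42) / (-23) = -42 / 23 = -1.83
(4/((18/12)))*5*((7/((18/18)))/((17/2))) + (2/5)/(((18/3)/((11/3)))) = 8587/765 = 11.22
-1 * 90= -90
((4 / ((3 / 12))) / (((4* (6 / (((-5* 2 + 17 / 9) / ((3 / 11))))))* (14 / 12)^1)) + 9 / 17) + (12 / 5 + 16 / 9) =-197399 / 16065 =-12.29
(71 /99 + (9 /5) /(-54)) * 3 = 677 /330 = 2.05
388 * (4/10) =155.20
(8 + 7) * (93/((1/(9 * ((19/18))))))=26505/2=13252.50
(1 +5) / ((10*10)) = 0.06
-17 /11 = -1.55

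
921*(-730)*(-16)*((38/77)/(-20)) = -20438832/77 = -265439.38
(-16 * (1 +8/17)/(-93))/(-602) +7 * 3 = 21.00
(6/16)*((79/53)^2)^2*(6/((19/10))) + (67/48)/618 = 26006886644953/4447201339296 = 5.85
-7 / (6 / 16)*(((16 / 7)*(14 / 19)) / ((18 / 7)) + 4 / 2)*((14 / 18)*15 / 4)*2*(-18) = 889840 / 171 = 5203.74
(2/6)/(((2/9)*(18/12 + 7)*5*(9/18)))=6/85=0.07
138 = 138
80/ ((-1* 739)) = -80/ 739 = -0.11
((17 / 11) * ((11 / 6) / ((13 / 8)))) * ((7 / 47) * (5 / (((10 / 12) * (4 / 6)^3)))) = 3213 / 611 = 5.26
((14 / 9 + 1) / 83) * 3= 23 / 249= 0.09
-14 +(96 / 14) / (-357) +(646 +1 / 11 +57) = 6313964 / 9163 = 689.07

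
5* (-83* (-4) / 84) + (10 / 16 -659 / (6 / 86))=-9425.28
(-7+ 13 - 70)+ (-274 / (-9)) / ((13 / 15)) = -1126 / 39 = -28.87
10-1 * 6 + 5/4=21/4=5.25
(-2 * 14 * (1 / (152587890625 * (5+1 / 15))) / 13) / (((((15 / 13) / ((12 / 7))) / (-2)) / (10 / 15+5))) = 136 / 2899169921875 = 0.00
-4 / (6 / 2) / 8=-1 / 6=-0.17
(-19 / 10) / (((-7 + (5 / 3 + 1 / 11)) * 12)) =209 / 6920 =0.03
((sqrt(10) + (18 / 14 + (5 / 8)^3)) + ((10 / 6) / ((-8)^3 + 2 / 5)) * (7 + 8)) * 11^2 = 821439597 / 4583936 + 121 * sqrt(10) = 561.84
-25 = -25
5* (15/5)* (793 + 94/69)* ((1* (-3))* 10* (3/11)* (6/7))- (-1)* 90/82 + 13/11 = -83560.51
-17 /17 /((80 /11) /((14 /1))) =-77 /40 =-1.92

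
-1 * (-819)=819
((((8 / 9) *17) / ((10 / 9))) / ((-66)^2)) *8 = 136 / 5445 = 0.02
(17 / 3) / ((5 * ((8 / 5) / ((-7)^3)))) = -5831 / 24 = -242.96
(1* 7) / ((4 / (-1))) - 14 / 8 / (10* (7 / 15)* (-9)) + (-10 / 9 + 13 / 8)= -43 / 36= -1.19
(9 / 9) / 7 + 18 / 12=23 / 14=1.64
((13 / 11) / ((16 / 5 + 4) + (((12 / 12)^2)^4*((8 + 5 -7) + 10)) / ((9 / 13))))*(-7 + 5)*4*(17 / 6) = -3315 / 3751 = -0.88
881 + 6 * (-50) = 581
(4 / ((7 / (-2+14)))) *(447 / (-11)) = -21456 / 77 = -278.65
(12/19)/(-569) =-0.00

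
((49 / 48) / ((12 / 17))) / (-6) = -833 / 3456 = -0.24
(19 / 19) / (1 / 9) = 9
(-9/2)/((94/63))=-567/188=-3.02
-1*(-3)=3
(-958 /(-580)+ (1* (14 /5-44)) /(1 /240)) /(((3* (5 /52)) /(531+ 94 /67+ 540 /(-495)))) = -29189350155082 /1602975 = -18209485.58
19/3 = 6.33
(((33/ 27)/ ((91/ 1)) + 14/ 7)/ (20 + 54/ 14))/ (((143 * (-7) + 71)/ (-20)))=3298/ 1817127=0.00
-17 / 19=-0.89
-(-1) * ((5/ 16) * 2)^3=125/ 512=0.24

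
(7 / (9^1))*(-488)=-3416 / 9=-379.56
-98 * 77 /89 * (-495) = 3735270 /89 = 41969.33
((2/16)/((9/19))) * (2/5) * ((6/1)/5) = 19/150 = 0.13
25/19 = 1.32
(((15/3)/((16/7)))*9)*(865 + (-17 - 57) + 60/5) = 252945/16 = 15809.06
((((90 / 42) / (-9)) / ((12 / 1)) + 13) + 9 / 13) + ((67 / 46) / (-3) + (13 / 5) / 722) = 1793957617 / 136003140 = 13.19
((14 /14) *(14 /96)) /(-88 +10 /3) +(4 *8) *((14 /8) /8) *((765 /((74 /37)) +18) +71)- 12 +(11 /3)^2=120771857 /36576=3301.94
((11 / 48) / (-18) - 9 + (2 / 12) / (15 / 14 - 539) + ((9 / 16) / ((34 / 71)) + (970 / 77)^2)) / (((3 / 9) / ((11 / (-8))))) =-2909918631407 / 4676208768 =-622.28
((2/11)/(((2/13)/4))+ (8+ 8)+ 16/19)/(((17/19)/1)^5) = 587487068/15618427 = 37.61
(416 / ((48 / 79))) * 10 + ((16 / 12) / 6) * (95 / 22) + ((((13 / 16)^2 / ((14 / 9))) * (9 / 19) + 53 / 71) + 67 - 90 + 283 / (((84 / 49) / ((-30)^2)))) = 74381984865101 / 478646784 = 155400.57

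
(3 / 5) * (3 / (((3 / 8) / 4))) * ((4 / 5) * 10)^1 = 768 / 5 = 153.60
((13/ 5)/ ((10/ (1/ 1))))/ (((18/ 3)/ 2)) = 13/ 150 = 0.09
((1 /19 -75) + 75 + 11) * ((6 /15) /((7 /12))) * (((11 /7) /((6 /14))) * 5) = 2640 /19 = 138.95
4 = 4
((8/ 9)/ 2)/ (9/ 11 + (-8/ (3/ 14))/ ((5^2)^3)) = 687500/ 1261929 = 0.54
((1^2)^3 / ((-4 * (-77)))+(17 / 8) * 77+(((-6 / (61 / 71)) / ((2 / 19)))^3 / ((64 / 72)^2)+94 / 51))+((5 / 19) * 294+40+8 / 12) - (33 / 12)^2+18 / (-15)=-2001456571952980627 / 5419434672960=-369310.95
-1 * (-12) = 12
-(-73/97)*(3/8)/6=73/1552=0.05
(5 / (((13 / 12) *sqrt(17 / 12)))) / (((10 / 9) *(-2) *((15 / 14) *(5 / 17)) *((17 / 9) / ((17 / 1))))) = -2268 *sqrt(51) / 325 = -49.84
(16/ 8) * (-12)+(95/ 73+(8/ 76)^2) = -597885/ 26353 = -22.69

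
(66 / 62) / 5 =33 / 155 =0.21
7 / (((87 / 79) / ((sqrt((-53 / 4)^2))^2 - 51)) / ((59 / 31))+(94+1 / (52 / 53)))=3381331772 / 45901035897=0.07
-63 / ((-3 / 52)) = 1092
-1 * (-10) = 10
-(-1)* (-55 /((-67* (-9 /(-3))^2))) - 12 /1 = -7181 /603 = -11.91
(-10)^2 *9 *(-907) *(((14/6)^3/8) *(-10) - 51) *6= 327563050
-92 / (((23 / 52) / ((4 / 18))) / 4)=-184.89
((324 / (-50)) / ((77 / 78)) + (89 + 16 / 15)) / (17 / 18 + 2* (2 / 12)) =2893362 / 44275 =65.35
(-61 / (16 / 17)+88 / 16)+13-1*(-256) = 3355 / 16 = 209.69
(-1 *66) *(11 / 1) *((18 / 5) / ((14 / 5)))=-933.43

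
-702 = -702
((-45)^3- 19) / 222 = -45572 / 111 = -410.56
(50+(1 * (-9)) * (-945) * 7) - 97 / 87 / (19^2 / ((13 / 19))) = 35556334544 / 596733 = 59585.00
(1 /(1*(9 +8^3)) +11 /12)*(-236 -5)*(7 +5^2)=-7084.14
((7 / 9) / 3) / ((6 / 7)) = 0.30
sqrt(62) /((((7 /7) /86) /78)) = 6708 * sqrt(62) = 52818.84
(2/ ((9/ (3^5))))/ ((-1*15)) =-18/ 5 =-3.60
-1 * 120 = -120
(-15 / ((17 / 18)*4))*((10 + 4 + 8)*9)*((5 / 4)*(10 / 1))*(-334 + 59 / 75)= 3274556.03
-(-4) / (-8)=-1 / 2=-0.50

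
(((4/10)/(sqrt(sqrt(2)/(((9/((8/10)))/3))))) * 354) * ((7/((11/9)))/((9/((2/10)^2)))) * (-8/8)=-1239 * sqrt(15) * 2^(3/4)/1375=-5.87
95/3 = 31.67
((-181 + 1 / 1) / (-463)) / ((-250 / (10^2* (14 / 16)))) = -63 / 463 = -0.14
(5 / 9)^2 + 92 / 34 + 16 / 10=31771 / 6885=4.61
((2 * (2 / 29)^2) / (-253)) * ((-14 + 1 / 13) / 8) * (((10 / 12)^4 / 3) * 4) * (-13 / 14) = -113125 / 2895414984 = -0.00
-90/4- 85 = -215/2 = -107.50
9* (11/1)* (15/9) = 165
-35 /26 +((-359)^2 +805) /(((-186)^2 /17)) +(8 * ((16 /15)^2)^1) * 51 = 1480213714 /2810925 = 526.59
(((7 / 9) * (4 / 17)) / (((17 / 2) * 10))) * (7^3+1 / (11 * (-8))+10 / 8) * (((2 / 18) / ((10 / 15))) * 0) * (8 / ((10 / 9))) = 0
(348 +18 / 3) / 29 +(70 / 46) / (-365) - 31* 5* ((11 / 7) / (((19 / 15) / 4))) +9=-4843782494 / 6475903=-747.97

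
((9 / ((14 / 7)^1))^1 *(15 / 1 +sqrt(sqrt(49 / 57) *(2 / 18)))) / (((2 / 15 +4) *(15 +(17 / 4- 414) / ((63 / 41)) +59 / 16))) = -510300 / 7748729- 3780 *57^(3 / 4) *sqrt(7) / 147225851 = -0.07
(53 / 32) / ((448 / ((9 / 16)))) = 477 / 229376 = 0.00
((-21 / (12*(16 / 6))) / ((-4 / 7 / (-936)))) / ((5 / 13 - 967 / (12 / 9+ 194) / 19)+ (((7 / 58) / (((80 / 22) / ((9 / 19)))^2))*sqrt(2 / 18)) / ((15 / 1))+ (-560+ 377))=685834564779000 / 116678977195993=5.88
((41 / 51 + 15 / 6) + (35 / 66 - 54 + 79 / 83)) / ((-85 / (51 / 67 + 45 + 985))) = 10550448970 / 17678419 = 596.80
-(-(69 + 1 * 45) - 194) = 308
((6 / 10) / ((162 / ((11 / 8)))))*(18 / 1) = 0.09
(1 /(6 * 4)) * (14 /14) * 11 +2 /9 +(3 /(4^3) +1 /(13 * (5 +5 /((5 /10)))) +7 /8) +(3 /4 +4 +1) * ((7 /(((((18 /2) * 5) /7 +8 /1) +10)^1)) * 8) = 3506731 /237120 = 14.79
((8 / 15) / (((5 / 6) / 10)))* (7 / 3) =224 / 15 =14.93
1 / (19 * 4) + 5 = 381 / 76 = 5.01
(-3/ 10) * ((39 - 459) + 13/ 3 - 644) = 3179/ 10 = 317.90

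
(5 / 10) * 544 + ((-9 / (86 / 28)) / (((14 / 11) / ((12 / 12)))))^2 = 512729 / 1849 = 277.30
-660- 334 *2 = -1328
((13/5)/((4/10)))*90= 585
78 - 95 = -17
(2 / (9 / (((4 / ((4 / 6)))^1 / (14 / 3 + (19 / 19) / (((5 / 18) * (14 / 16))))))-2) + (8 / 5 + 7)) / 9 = 1907 / 1955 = 0.98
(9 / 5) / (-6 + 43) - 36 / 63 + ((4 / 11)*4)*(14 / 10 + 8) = 187321 / 14245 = 13.15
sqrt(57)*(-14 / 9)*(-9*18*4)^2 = -653184*sqrt(57) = -4931431.06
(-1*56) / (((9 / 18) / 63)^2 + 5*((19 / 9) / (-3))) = 889056 / 55859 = 15.92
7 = 7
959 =959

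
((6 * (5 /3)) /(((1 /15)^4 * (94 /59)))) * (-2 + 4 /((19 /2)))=-448031250 /893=-501714.73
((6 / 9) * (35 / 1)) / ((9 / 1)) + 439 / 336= 11791 / 3024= 3.90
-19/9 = -2.11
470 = 470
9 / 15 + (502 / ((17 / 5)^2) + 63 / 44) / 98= 6590539 / 6230840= 1.06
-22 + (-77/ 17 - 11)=-638/ 17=-37.53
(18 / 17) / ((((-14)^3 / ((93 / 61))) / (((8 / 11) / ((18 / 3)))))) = -279 / 3912601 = -0.00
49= 49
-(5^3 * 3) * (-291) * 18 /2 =982125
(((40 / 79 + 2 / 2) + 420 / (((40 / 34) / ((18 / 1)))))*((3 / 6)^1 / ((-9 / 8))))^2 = 4125334712464 / 505521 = 8160560.52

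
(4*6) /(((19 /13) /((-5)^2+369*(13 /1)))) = 1504464 /19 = 79182.32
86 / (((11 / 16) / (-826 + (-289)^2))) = 113788320 / 11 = 10344392.73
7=7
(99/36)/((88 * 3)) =1/96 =0.01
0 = 0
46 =46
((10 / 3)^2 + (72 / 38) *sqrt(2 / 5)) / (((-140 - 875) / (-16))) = 576 *sqrt(10) / 96425 + 320 / 1827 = 0.19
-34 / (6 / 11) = -187 / 3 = -62.33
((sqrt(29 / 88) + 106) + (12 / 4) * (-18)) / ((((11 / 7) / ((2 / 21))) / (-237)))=-8216 / 11 - 79 * sqrt(638) / 242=-755.15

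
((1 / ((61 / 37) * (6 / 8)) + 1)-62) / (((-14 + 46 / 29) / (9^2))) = 191661 / 488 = 392.75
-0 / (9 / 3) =0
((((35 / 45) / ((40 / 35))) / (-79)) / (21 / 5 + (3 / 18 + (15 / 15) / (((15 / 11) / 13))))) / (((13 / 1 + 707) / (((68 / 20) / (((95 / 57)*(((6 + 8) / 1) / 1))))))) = -119 / 948758400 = -0.00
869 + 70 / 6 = 2642 / 3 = 880.67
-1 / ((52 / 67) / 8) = -10.31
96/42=16/7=2.29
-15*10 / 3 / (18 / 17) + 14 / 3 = -383 / 9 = -42.56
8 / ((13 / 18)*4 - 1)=72 / 17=4.24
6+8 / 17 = 110 / 17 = 6.47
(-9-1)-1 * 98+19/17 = -1817/17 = -106.88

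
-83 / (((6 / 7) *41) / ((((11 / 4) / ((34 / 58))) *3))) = -33.24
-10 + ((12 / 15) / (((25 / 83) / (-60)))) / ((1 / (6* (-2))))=47558 / 25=1902.32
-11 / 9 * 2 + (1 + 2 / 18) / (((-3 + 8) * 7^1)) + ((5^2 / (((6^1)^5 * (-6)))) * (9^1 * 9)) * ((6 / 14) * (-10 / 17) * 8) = -1423 / 612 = -2.33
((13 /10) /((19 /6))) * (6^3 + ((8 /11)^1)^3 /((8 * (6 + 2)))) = 11212656 /126445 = 88.68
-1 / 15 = -0.07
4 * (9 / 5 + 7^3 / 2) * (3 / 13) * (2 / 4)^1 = 5199 / 65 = 79.98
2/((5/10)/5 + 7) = 20/71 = 0.28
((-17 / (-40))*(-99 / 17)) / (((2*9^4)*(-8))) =0.00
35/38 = 0.92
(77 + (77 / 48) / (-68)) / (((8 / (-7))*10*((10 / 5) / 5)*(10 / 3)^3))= -15828813 / 34816000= -0.45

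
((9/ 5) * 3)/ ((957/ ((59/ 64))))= 531/ 102080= 0.01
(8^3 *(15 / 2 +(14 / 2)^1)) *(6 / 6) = 7424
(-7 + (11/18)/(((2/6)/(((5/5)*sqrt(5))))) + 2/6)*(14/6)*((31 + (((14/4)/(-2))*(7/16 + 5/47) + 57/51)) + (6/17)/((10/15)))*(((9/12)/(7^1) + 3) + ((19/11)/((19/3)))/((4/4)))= -2812034215/1687488 + 562406843*sqrt(5)/1227264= -641.70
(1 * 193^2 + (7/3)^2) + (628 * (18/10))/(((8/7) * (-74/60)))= 12138673/333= 36452.47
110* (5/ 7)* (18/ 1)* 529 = 5237100/ 7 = 748157.14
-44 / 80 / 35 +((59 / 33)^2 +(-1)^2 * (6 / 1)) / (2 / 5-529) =-0.03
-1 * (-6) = 6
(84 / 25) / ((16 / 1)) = 21 / 100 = 0.21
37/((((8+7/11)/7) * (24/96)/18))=205128/95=2159.24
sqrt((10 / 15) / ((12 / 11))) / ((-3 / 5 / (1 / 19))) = -0.07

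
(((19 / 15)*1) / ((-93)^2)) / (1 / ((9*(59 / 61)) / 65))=1121 / 57155475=0.00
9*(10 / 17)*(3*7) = 1890 / 17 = 111.18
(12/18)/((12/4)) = 2/9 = 0.22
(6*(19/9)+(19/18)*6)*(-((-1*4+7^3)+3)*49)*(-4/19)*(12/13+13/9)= 2063096/13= 158699.69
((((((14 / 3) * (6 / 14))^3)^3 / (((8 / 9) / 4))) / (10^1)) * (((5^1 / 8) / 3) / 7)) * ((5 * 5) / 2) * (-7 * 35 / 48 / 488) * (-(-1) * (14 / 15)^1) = -1225 / 1464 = -0.84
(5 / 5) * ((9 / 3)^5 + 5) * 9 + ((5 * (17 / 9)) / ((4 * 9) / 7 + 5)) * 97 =1483963 / 639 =2322.32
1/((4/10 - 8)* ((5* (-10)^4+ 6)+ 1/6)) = -15/5700703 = -0.00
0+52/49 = 52/49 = 1.06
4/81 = 0.05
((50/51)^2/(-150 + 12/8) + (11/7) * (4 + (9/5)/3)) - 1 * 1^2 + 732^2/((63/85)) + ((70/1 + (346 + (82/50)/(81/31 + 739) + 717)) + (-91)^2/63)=724207.81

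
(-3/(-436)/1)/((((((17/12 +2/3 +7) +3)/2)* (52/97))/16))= 6984/205465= 0.03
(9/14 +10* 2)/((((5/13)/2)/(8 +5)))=48841/35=1395.46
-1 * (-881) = 881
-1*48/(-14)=24/7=3.43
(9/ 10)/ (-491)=-0.00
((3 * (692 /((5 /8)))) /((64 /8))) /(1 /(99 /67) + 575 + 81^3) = 205524 /263348255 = 0.00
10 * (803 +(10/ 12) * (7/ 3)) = 72445/ 9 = 8049.44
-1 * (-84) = 84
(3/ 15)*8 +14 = 78/ 5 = 15.60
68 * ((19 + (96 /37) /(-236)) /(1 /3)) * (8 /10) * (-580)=-3923775168 /2183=-1797423.35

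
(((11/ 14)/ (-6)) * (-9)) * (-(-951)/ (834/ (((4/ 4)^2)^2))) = 10461/ 7784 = 1.34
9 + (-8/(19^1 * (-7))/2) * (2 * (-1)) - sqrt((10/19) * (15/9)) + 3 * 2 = 1987/133 - 5 * sqrt(114)/57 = 14.00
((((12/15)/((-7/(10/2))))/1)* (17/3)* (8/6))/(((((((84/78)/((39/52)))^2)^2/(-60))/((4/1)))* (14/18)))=589927455/1882384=313.39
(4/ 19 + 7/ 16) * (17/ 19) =3349/ 5776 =0.58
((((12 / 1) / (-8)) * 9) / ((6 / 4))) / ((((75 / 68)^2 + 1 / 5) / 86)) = -17894880 / 32749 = -546.43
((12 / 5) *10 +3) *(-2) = -54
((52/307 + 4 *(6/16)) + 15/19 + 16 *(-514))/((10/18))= -863212491/58330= -14798.77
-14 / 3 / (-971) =14 / 2913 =0.00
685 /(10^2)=137 /20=6.85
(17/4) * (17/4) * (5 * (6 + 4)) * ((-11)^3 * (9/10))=-17309655/16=-1081853.44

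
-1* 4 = -4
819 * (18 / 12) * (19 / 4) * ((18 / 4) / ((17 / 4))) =420147 / 68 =6178.63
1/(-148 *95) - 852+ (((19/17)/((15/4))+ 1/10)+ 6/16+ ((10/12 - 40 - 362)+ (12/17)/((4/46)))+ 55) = -1705564571/1434120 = -1189.28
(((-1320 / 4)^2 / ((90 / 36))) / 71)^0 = 1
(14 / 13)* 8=112 / 13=8.62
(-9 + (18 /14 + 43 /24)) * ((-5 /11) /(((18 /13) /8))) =15.55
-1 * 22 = -22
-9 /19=-0.47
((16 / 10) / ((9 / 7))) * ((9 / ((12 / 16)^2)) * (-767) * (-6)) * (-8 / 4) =-2748928 / 15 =-183261.87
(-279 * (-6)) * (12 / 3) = 6696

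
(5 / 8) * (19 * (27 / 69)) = 855 / 184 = 4.65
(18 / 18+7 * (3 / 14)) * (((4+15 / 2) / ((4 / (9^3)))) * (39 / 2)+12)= 3270525 / 32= 102203.91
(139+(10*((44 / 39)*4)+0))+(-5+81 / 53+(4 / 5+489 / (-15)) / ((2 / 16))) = -762139 / 10335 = -73.74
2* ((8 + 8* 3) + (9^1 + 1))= 84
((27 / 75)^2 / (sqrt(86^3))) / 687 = 0.00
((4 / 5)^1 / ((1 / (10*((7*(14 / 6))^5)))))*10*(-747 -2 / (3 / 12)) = -17061505039600 / 243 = -70211954895.47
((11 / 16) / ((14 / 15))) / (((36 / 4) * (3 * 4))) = 55 / 8064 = 0.01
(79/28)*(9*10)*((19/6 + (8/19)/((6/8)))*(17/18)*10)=8940.71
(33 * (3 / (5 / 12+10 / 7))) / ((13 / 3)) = 24948 / 2015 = 12.38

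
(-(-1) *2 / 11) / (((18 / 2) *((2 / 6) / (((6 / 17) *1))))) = 4 / 187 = 0.02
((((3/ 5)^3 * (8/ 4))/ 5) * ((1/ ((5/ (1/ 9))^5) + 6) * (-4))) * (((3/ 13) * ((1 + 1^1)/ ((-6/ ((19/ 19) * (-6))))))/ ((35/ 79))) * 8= -861206954624/ 49833984375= -17.28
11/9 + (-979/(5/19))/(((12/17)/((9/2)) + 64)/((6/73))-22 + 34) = -1722187/496080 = -3.47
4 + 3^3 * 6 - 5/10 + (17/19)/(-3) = 18833/114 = 165.20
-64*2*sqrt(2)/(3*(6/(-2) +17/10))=1280*sqrt(2)/39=46.42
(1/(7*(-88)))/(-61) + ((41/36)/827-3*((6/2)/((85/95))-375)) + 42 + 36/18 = 5510225940085/4754528856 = 1158.94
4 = 4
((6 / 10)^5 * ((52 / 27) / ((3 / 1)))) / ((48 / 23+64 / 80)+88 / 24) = 10764 / 1413125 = 0.01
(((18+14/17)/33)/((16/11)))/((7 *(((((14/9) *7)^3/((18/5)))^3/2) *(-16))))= -94143178827/620099898084298979200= -0.00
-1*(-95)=95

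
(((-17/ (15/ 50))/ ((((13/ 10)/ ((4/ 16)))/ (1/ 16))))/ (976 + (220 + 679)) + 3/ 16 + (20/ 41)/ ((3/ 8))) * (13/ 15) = 1427539/ 1107000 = 1.29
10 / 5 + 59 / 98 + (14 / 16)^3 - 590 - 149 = -18457945 / 25088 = -735.73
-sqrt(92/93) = -2 * sqrt(2139)/93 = -0.99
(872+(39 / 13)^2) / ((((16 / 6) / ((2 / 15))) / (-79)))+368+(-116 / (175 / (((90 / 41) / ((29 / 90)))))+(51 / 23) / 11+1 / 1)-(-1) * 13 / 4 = -2259664557 / 726110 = -3112.01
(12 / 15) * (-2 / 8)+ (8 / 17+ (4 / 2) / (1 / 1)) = 2.27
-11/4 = -2.75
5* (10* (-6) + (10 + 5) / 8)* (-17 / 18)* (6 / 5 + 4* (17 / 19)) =598145 / 456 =1311.72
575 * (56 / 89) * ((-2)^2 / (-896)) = -575 / 356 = -1.62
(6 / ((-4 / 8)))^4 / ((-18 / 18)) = -20736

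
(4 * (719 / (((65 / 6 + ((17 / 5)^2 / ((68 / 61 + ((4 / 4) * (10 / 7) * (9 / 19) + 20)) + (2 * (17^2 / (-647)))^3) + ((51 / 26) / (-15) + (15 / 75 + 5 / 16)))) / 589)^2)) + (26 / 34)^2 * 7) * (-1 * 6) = -25088956038367516417472692859286562986847468698 / 579941327975191396363530683619856619089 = -43261197.00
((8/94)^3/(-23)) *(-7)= 448/2387929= 0.00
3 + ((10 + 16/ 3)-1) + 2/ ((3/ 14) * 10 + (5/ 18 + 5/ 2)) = 8249/ 465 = 17.74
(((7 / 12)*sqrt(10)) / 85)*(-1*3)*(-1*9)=63*sqrt(10) / 340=0.59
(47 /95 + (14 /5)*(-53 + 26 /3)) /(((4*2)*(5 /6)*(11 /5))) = -35237 /4180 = -8.43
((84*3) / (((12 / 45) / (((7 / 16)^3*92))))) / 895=1491021 / 183296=8.13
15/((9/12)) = 20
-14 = -14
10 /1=10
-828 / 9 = -92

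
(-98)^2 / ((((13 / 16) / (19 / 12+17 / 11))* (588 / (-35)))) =-2833180 / 1287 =-2201.38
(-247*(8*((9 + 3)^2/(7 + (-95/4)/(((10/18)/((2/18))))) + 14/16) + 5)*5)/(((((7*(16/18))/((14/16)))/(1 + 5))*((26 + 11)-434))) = 4368195/3176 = 1375.38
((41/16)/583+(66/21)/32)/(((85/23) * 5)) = 1541/277508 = 0.01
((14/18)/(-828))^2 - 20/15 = -74043023/55532304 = -1.33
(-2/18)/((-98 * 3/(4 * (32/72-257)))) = -4618/11907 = -0.39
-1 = -1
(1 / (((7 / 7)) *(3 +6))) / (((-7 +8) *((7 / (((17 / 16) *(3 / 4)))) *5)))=17 / 6720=0.00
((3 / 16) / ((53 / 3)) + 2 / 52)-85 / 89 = -0.91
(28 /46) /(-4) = -7 /46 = -0.15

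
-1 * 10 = -10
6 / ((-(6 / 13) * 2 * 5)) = -13 / 10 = -1.30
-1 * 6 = -6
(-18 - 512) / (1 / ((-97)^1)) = 51410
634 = 634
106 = 106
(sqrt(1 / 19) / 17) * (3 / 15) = 0.00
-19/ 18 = -1.06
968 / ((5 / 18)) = 3484.80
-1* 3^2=-9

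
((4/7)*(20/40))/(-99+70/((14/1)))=-1/329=-0.00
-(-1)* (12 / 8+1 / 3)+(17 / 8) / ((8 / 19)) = 6.88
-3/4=-0.75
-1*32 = -32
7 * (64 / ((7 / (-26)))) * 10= -16640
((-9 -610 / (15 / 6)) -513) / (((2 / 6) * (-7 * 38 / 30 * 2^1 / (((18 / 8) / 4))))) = 155115 / 2128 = 72.89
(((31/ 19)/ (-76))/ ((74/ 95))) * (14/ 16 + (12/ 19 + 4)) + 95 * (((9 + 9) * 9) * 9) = 118404866745/ 854848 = 138509.85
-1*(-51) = 51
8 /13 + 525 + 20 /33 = 526.22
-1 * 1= -1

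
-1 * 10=-10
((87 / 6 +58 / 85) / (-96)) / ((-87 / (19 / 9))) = 1691 / 440640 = 0.00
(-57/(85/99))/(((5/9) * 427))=-50787/181475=-0.28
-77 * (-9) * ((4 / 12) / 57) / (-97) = -77 / 1843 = -0.04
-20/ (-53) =20/ 53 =0.38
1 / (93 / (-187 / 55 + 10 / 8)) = -43 / 1860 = -0.02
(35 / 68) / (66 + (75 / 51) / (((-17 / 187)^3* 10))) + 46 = 405777 / 8822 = 46.00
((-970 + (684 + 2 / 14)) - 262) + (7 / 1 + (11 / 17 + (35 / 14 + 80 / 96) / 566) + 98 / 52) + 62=-1251199129 / 2626806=-476.32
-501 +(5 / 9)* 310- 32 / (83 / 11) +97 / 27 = -738244 / 2241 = -329.43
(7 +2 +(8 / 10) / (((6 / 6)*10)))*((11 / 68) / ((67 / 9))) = 22473 / 113900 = 0.20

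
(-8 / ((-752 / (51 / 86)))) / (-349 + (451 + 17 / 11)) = 33 / 541628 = 0.00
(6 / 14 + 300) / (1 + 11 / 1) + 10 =981 / 28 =35.04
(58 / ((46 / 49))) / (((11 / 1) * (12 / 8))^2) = 0.23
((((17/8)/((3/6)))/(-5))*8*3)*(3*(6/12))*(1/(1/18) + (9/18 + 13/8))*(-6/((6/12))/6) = 24633/20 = 1231.65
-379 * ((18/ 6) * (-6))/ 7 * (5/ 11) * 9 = 306990/ 77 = 3986.88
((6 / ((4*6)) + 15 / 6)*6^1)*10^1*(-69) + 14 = -11371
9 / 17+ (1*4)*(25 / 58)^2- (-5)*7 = 518589 / 14297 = 36.27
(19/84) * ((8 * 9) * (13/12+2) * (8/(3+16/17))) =47804/469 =101.93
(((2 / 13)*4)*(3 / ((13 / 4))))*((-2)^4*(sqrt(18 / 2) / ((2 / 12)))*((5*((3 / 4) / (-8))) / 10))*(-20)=25920 / 169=153.37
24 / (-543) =-0.04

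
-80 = -80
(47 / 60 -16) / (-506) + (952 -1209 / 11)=842.12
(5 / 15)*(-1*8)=-8 / 3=-2.67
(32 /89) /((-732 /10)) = -80 /16287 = -0.00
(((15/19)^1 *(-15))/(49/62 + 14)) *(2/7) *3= -83700/121961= -0.69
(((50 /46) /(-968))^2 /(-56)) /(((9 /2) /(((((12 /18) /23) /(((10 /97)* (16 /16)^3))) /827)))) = -12125 /7127898843453696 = -0.00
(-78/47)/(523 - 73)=-13/3525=-0.00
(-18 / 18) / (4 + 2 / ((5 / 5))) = -1 / 6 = -0.17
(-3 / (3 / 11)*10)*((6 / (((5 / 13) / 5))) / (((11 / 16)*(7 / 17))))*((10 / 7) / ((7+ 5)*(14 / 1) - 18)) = -14144 / 49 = -288.65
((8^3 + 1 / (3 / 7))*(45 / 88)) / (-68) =-23145 / 5984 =-3.87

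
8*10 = 80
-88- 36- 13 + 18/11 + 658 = 5749/11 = 522.64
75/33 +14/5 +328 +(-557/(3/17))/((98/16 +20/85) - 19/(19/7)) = 75609379/14355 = 5267.11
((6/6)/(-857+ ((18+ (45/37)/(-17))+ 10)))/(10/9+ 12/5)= -28305/82394788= -0.00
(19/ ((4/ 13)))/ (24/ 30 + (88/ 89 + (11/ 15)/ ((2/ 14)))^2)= 440209575/ 272894836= 1.61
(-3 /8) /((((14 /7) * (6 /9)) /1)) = -9 /32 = -0.28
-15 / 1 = -15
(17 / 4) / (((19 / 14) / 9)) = 1071 / 38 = 28.18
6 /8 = 0.75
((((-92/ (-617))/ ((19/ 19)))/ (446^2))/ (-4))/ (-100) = 23/ 12273117200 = 0.00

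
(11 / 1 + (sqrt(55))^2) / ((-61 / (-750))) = 49500 / 61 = 811.48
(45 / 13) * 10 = 450 / 13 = 34.62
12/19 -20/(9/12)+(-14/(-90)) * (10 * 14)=-728/171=-4.26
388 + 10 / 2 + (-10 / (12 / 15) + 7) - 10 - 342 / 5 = 3091 / 10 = 309.10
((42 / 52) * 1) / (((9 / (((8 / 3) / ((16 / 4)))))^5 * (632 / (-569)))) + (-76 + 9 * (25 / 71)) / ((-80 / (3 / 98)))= 76197115251379 / 2734276444492320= 0.03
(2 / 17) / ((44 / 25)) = 25 / 374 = 0.07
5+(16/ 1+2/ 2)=22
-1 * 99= -99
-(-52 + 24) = 28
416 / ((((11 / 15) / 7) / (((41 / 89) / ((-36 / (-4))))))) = 596960 / 2937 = 203.26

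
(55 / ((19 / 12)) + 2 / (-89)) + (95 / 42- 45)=-569861 / 71022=-8.02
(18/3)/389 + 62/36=12167/7002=1.74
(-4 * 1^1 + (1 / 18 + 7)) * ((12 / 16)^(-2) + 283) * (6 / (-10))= -28193 / 54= -522.09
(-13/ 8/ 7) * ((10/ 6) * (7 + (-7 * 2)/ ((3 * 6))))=-65/ 27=-2.41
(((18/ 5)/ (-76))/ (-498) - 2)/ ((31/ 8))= -126154/ 244435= -0.52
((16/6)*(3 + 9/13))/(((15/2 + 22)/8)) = 2048/767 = 2.67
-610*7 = -4270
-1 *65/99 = -0.66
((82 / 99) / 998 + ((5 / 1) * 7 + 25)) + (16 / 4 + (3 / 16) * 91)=64073753 / 790416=81.06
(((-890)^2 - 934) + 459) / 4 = 791625 / 4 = 197906.25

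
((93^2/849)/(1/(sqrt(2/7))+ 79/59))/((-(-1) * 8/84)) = -282190923/3363455+ 210750183 * sqrt(14)/6726910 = 33.32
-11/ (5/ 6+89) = -6/ 49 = -0.12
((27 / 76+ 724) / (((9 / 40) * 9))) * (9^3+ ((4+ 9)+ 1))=265775.78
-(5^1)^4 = -625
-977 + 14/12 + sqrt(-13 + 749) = -948.70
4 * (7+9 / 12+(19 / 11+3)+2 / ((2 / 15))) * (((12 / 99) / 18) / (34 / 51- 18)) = -31 / 726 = -0.04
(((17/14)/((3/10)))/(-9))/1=-85/189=-0.45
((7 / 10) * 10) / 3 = 7 / 3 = 2.33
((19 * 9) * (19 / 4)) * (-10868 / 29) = -8827533 / 29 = -304397.69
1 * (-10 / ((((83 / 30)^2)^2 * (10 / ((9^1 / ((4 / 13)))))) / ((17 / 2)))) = -201386250 / 47458321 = -4.24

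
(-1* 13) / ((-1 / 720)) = 9360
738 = 738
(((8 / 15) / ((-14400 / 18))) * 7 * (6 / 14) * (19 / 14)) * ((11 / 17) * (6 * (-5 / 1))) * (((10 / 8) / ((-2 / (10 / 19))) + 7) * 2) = 0.70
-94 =-94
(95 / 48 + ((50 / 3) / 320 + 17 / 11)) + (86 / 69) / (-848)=4602271 / 1287264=3.58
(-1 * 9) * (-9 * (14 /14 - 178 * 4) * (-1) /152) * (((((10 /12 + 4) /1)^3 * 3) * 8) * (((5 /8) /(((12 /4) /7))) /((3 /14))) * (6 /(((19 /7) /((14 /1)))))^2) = 91804580044695 /13718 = 6692271471.40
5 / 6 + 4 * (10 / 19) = 335 / 114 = 2.94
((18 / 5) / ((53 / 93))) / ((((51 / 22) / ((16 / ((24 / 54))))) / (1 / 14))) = 220968 / 31535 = 7.01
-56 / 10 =-28 / 5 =-5.60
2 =2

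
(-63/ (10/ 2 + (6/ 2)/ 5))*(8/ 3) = -30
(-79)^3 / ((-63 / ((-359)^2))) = 1008624751.73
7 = 7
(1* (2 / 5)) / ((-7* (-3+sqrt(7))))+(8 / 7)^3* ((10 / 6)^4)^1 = sqrt(7) / 35+1611907 / 138915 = 11.68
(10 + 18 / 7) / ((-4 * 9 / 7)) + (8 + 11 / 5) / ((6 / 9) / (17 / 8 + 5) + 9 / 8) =5.93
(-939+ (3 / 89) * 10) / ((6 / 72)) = -1002492 / 89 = -11263.96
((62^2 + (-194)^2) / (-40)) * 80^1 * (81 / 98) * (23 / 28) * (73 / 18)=-78350535 / 343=-228427.22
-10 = -10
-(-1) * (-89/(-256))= 89/256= 0.35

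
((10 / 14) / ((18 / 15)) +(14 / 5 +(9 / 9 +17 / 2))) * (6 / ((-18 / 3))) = -1354 / 105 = -12.90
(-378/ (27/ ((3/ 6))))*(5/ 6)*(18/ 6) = -35/ 2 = -17.50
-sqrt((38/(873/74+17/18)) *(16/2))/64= -3 *sqrt(2982829)/67888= -0.08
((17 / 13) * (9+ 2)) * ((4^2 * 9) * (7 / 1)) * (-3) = -565488 / 13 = -43499.08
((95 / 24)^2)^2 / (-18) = -81450625 / 5971968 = -13.64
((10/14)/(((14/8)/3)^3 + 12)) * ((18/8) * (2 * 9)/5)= 69984/147553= 0.47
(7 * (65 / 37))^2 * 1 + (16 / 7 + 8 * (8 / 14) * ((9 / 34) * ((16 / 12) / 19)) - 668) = -1592245047 / 3095309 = -514.41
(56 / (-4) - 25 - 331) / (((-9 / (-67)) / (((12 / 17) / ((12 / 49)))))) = -1214710 / 153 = -7939.28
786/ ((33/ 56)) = 14672/ 11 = 1333.82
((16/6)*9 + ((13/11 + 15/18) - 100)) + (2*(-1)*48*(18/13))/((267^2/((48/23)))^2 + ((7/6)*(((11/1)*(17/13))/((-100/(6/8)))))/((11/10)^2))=-208583989817191573/2819279808875310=-73.98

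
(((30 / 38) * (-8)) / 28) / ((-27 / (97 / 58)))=485 / 34713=0.01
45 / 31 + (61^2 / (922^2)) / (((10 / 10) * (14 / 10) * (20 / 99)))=1082525589 / 737872912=1.47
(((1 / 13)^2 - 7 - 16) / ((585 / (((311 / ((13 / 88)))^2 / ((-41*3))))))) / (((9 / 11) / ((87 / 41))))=928495069042816 / 252778130865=3673.16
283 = 283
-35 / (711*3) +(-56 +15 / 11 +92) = 876278 / 23463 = 37.35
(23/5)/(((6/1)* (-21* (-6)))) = 23/3780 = 0.01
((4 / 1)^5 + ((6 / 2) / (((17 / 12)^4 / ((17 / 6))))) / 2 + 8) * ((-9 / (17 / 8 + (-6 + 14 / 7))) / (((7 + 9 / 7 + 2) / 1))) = 2368520 / 4913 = 482.09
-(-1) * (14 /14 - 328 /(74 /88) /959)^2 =443144601 /1259043289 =0.35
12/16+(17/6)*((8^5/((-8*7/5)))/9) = -695753/756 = -920.31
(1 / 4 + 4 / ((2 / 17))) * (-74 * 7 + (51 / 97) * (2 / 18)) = -20648777 / 1164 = -17739.50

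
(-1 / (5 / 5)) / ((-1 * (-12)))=-1 / 12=-0.08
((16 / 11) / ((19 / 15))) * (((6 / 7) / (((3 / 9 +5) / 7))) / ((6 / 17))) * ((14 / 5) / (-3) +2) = 816 / 209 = 3.90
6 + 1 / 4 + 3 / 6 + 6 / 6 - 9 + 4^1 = 2.75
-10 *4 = -40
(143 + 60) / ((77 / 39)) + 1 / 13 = 14714 / 143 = 102.90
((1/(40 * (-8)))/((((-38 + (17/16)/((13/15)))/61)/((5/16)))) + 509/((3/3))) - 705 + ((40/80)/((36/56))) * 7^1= -190.55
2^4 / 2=8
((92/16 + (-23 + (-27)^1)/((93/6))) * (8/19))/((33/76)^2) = 190304/33759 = 5.64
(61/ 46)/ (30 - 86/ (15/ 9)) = -305/ 4968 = -0.06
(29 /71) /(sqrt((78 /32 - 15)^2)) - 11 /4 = -155125 /57084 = -2.72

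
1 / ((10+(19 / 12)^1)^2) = 144 / 19321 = 0.01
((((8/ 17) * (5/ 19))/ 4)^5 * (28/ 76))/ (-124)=-175000/ 2070751127229527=-0.00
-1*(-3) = 3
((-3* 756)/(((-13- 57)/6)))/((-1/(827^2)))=-664778988/5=-132955797.60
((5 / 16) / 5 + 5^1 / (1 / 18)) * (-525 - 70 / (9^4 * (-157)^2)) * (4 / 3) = -122346803481595 / 1940665068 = -63043.75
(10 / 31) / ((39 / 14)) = 140 / 1209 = 0.12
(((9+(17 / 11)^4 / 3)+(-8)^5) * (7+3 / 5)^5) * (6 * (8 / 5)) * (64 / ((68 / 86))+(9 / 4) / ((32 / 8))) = -148666318411125617536 / 228765625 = -649863013340.08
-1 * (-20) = 20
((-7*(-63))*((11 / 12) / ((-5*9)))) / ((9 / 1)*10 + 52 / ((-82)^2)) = -906059 / 9078180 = -0.10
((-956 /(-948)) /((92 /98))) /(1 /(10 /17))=58555 /92667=0.63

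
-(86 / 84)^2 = -1849 / 1764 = -1.05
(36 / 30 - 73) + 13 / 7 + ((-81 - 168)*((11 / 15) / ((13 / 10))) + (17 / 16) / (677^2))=-702042688041 / 3336635120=-210.40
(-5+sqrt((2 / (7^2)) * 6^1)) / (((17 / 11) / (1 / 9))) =-55 / 153+22 * sqrt(3) / 1071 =-0.32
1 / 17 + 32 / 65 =609 / 1105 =0.55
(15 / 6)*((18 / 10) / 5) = 9 / 10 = 0.90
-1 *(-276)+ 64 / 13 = 3652 / 13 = 280.92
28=28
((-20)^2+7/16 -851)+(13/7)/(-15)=-757153/1680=-450.69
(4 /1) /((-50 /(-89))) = 178 /25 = 7.12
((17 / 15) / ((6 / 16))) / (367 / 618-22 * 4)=-28016 / 810255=-0.03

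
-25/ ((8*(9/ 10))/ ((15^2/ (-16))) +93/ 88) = -275000/ 5993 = -45.89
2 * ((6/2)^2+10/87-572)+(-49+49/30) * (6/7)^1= -507371/435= -1166.37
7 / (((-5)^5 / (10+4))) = -98 / 3125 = -0.03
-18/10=-9/5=-1.80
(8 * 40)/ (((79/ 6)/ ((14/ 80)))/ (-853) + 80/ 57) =1815184/ 7461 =243.29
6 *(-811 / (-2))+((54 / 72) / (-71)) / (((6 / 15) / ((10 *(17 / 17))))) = 690897 / 284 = 2432.74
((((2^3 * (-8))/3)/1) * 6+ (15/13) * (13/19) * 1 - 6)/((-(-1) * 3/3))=-2531/19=-133.21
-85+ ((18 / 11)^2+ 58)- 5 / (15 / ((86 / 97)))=-24.62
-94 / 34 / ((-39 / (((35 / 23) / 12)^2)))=57575 / 50504688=0.00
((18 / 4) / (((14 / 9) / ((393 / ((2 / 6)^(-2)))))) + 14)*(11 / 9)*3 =43219 / 84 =514.51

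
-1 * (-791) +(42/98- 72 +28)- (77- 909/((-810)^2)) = 342120407/510300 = 670.43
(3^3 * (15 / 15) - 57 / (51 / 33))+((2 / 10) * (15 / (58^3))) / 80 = -2622305229 / 265352320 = -9.88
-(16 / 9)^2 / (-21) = 256 / 1701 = 0.15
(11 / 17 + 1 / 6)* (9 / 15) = 83 / 170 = 0.49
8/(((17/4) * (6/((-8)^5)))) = -524288/51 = -10280.16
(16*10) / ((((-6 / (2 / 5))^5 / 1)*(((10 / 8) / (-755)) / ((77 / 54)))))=744128 / 4100625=0.18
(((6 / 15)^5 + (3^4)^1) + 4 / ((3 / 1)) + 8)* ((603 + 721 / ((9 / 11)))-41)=11001306319 / 84375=130385.85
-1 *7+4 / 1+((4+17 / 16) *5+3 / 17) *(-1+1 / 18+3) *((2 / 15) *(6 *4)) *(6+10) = 683291 / 255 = 2679.57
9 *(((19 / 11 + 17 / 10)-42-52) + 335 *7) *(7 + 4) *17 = 37942011 / 10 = 3794201.10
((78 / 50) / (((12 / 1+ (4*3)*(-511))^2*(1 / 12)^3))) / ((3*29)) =13 / 15714375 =0.00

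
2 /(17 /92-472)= -184 /43407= -0.00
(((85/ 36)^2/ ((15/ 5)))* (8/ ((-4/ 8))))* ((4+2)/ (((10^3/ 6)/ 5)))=-289/ 54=-5.35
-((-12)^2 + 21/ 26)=-3765/ 26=-144.81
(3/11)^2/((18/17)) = 17/242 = 0.07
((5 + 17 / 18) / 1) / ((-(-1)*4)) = 107 / 72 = 1.49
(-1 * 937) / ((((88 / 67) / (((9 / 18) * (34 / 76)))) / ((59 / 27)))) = -62967337 / 180576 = -348.70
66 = 66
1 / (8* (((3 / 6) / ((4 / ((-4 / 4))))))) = -1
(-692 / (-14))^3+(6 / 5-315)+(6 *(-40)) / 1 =206158913 / 1715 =120209.28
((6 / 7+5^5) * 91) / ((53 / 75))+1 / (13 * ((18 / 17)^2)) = 89858718017 / 223236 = 402527.90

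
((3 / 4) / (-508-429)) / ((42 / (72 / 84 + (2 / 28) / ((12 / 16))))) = -5 / 275478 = -0.00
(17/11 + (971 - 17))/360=10511/3960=2.65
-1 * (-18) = 18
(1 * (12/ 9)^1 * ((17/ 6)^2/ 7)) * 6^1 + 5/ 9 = 9.73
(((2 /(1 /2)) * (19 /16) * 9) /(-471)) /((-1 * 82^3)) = 57 /346259104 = 0.00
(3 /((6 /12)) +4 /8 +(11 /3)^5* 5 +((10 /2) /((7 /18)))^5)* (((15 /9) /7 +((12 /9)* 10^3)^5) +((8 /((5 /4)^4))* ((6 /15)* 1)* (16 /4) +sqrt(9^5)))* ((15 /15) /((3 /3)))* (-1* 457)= -14827504910866021514208970369744334102 /21709549378125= -682994596184779786620123.40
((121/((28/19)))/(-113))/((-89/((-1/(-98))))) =2299/27596408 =0.00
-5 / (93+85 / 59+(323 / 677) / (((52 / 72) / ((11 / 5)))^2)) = -843795875 / 16684841528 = -0.05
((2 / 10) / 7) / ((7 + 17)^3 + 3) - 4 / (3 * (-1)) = 215087 / 161315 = 1.33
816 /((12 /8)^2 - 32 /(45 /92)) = -146880 /11371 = -12.92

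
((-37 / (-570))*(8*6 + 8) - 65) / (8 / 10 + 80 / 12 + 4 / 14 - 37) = 122423 / 58349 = 2.10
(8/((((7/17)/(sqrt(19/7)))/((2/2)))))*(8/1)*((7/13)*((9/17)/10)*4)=1152*sqrt(133)/455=29.20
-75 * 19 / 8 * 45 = -64125 / 8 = -8015.62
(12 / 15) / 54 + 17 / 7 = 2309 / 945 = 2.44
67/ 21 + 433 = 9160/ 21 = 436.19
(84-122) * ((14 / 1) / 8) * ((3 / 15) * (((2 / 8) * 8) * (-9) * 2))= 2394 / 5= 478.80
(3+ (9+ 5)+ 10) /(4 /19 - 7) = -171 /43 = -3.98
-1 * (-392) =392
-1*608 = -608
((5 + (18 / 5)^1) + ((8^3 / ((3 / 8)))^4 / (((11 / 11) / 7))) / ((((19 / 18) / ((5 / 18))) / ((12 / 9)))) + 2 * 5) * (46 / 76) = 4531747125051437363 / 877230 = 5165973718467.72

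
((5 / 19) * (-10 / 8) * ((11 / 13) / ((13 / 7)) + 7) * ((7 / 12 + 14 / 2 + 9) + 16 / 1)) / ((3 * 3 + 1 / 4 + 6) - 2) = -1026375 / 170183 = -6.03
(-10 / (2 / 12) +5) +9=-46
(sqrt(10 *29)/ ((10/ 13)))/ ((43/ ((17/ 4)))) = 2.19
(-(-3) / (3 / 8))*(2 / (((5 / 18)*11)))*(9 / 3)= 864 / 55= 15.71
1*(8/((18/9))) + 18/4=17/2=8.50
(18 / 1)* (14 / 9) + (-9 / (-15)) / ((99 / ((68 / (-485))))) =2240632 / 80025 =28.00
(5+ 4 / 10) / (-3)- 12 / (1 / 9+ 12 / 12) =-63 / 5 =-12.60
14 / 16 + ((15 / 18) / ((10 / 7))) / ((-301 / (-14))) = 0.90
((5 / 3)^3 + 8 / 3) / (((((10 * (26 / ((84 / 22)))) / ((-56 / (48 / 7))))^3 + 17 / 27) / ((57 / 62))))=-0.01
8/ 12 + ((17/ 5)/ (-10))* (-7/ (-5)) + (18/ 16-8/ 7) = 3629/ 21000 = 0.17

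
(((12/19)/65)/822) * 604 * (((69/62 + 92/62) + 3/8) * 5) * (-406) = -45182522/1049009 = -43.07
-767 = -767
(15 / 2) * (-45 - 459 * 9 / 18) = -8235 / 4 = -2058.75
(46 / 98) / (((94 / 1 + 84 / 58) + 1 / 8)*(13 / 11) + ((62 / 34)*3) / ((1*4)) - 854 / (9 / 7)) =-8980488 / 10520959001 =-0.00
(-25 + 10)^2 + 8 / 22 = 2479 / 11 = 225.36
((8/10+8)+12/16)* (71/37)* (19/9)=257659/6660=38.69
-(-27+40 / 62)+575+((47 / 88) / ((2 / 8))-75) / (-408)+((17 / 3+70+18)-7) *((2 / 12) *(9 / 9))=514198615 / 834768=615.98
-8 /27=-0.30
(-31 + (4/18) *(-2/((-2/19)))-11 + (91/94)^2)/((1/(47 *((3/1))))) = -2929711/564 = -5194.52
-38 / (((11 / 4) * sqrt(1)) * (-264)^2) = -19 / 95832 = -0.00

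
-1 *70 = -70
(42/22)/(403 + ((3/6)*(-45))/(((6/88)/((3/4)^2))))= 168/19129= 0.01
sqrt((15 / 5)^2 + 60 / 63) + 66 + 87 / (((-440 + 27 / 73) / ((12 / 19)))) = sqrt(4389) / 21 + 40168410 / 609767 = 69.03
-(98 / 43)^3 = -941192 / 79507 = -11.84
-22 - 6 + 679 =651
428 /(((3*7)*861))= 428 /18081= 0.02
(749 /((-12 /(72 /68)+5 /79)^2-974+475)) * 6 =-18030249 /1492435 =-12.08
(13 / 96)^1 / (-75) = -13 / 7200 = -0.00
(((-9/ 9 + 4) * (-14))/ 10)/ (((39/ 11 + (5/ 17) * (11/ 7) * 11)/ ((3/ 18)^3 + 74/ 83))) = -147221921/ 337524480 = -0.44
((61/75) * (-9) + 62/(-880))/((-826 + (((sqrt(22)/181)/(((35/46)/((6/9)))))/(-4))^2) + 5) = 234903544659/26095255902056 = 0.01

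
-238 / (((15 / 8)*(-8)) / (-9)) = -714 / 5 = -142.80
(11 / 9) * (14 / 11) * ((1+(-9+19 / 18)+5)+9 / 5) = -91 / 405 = -0.22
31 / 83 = 0.37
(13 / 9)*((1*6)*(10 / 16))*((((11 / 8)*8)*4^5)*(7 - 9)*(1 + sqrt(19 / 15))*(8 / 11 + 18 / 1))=-1371136*sqrt(285) / 9 - 6855680 / 3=-4857164.42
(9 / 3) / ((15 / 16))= 16 / 5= 3.20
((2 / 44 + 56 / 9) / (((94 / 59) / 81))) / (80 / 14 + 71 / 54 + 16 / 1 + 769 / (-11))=-124545519 / 18323138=-6.80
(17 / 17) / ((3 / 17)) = 17 / 3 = 5.67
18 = 18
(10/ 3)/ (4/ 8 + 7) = 4/ 9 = 0.44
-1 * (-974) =974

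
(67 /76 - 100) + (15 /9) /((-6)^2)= -50824 /513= -99.07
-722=-722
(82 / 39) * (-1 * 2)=-4.21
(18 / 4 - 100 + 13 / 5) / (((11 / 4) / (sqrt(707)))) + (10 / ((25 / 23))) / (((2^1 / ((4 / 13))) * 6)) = -898.00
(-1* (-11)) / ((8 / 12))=33 / 2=16.50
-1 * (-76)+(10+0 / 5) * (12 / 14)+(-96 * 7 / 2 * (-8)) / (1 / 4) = 75856 / 7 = 10836.57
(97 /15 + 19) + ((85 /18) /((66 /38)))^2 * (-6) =-5553161 /294030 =-18.89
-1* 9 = -9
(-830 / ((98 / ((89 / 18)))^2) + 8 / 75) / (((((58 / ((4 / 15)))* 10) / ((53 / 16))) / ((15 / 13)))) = -318128207 / 90239184000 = -0.00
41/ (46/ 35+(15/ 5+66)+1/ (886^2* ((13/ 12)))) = 3661025095/ 6278594362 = 0.58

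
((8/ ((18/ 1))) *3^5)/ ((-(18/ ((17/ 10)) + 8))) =-459/ 79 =-5.81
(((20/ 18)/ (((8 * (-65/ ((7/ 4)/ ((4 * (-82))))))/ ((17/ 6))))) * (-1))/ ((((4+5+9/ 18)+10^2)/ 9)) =-119/ 44823168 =-0.00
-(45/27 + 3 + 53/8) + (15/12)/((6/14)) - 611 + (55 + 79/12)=-13387/24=-557.79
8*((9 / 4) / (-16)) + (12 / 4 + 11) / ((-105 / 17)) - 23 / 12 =-637 / 120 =-5.31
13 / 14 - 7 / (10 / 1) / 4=211 / 280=0.75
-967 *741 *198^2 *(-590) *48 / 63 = 88394613690240 / 7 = 12627801955748.57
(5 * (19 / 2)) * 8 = 380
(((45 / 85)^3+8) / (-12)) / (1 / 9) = -120099 / 19652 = -6.11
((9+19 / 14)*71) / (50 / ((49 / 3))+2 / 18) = 648585 / 2798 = 231.80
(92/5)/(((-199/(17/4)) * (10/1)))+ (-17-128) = -1443141/9950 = -145.04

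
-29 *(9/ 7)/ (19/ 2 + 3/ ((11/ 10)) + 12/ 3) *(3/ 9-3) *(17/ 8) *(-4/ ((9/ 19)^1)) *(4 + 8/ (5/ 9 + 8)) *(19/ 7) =-31825760/ 21609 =-1472.80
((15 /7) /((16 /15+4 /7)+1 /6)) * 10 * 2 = 9000 /379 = 23.75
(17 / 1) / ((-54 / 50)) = -425 / 27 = -15.74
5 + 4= 9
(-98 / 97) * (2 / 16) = -49 / 388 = -0.13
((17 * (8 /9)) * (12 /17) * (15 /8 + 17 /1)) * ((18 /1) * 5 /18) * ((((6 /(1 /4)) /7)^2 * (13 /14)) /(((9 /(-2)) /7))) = -2512640 /147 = -17092.79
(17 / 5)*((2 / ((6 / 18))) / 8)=51 / 20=2.55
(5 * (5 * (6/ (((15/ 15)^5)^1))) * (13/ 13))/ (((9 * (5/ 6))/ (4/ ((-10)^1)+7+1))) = 152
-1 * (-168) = 168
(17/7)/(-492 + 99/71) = -71/14343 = -0.00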